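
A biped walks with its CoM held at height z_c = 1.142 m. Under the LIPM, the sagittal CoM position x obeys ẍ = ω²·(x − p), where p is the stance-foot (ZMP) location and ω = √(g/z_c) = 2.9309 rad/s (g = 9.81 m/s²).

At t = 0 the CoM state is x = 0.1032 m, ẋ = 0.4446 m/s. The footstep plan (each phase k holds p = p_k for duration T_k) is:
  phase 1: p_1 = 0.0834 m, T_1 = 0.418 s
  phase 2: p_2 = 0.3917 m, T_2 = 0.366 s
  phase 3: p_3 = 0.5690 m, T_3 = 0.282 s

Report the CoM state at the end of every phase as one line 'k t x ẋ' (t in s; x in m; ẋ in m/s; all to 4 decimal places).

phase 1: p=0.0834, T=0.418, ωT=1.225116, cosh=1.849143, sinh=1.555419; start (x,ẋ)=(0.103200, 0.444600) → end (x,ẋ)=(0.355961, 0.912393)
phase 2: p=0.3917, T=0.366, ωT=1.072709, cosh=1.632685, sinh=1.290604; start (x,ẋ)=(0.355961, 0.912393) → end (x,ẋ)=(0.735116, 1.354461)
phase 3: p=0.5690, T=0.282, ωT=0.826514, cosh=1.361455, sinh=0.923883; start (x,ẋ)=(0.735116, 1.354461) → end (x,ẋ)=(1.222115, 2.293848)

1 0.4180 0.3560 0.9124
2 0.7840 0.7351 1.3545
3 1.0660 1.2221 2.2938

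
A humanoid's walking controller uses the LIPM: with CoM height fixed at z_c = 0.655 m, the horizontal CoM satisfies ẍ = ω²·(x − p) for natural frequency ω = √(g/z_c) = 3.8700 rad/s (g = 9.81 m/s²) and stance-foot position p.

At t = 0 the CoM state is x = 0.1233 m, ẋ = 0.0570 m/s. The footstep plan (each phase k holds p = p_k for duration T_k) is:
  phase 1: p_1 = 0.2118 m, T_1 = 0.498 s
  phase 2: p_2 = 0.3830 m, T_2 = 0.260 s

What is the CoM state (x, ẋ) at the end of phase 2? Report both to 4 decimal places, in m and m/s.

phase 1: p=0.2118, T=0.498, ωT=1.927260, cosh=3.508103, sinh=3.362556; start (x,ẋ)=(0.123300, 0.057000) → end (x,ẋ)=(-0.049141, -0.951697)
phase 2: p=0.3830, T=0.260, ωT=1.006200, cosh=1.550397, sinh=1.184791; start (x,ẋ)=(-0.049141, -0.951697) → end (x,ẋ)=(-0.578350, -3.456935)

x = -0.5783, ẋ = -3.4569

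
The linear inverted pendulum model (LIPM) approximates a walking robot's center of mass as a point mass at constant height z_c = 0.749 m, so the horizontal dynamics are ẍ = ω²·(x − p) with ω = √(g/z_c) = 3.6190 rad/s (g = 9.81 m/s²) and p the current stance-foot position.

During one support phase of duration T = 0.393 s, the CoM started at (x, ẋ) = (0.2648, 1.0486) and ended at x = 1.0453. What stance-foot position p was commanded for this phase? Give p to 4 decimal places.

ωT = 3.6190·0.393 = 1.422267; cosh(ωT) = 2.193838, sinh(ωT) = 1.952672
x(T) = p + (x₀−p)·cosh(ωT) + (ẋ₀/ω)·sinh(ωT) ⇒ p·(1 − cosh) = x(T) − x₀·cosh − (ẋ₀/ω)·sinh
numerator   = 1.0453 − (0.2648)·2.193838 − (1.0486/3.6190)·1.952672 = -0.101412
denominator = 1 − 2.193838 = -1.193838
p = -0.101412 / -1.193838 = 0.0849

p = 0.0849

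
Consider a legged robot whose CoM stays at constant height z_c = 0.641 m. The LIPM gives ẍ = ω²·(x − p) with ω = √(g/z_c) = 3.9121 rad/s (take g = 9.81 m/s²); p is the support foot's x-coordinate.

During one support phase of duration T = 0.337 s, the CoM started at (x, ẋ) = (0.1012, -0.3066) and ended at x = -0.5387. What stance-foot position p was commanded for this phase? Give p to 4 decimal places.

p = 0.6039

ωT = 3.9121·0.337 = 1.318378; cosh(ωT) = 2.002461, sinh(ωT) = 1.734892
x(T) = p + (x₀−p)·cosh(ωT) + (ẋ₀/ω)·sinh(ωT) ⇒ p·(1 − cosh) = x(T) − x₀·cosh − (ẋ₀/ω)·sinh
numerator   = -0.5387 − (0.1012)·2.002461 − (-0.3066/3.9121)·1.734892 = -0.605382
denominator = 1 − 2.002461 = -1.002461
p = -0.605382 / -1.002461 = 0.6039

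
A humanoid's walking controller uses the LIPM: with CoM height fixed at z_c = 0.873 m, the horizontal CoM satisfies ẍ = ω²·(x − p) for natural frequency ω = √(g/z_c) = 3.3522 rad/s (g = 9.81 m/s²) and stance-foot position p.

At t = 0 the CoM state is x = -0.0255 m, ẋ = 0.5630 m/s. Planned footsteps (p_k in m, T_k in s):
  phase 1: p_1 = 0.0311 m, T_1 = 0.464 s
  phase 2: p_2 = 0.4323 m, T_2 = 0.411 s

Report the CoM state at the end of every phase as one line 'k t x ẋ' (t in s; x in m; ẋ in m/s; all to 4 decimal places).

phase 1: p=0.0311, T=0.464, ωT=1.555421, cosh=2.474090, sinh=2.262989; start (x,ẋ)=(-0.025500, 0.563000) → end (x,ẋ)=(0.271134, 0.963545)
phase 2: p=0.4323, T=0.411, ωT=1.377754, cosh=2.109064, sinh=1.856920; start (x,ẋ)=(0.271134, 0.963545) → end (x,ẋ)=(0.626138, 1.028960)

1 0.4640 0.2711 0.9635
2 0.8750 0.6261 1.0290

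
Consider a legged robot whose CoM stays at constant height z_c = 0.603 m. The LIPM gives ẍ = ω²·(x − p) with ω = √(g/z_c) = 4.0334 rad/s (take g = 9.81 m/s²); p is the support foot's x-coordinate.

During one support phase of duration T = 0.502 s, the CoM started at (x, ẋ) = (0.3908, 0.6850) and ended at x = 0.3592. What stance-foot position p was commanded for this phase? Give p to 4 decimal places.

p = 0.6234

ωT = 4.0334·0.502 = 2.024767; cosh(ωT) = 3.853185, sinh(ωT) = 3.721160
x(T) = p + (x₀−p)·cosh(ωT) + (ẋ₀/ω)·sinh(ωT) ⇒ p·(1 − cosh) = x(T) − x₀·cosh − (ẋ₀/ω)·sinh
numerator   = 0.3592 − (0.3908)·3.853185 − (0.6850/4.0334)·3.721160 = -1.778596
denominator = 1 − 3.853185 = -2.853185
p = -1.778596 / -2.853185 = 0.6234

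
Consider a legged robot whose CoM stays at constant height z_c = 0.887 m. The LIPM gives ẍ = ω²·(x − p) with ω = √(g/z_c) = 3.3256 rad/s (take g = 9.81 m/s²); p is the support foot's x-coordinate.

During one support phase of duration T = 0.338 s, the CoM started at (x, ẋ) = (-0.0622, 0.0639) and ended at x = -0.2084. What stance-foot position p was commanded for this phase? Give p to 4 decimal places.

p = 0.1840

ωT = 3.3256·0.338 = 1.124053; cosh(ωT) = 1.701130, sinh(ωT) = 1.376170
x(T) = p + (x₀−p)·cosh(ωT) + (ẋ₀/ω)·sinh(ωT) ⇒ p·(1 − cosh) = x(T) − x₀·cosh − (ẋ₀/ω)·sinh
numerator   = -0.2084 − (-0.0622)·1.701130 − (0.0639/3.3256)·1.376170 = -0.129032
denominator = 1 − 1.701130 = -0.701130
p = -0.129032 / -0.701130 = 0.1840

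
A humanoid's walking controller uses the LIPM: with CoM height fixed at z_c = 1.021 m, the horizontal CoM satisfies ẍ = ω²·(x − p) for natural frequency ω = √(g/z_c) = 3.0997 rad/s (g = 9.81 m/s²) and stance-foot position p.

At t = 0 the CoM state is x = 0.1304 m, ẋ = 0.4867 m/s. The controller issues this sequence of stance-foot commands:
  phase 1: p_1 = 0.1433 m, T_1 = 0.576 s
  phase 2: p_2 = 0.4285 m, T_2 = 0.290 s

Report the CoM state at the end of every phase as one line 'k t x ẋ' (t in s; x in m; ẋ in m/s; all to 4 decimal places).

phase 1: p=0.1433, T=0.576, ωT=1.785427, cosh=3.064926, sinh=2.897201; start (x,ẋ)=(0.130400, 0.486700) → end (x,ẋ)=(0.558667, 1.375852)
phase 2: p=0.4285, T=0.290, ωT=0.898913, cosh=1.431971, sinh=1.024960; start (x,ẋ)=(0.558667, 1.375852) → end (x,ẋ)=(1.069840, 2.383729)

1 0.5760 0.5587 1.3759
2 0.8660 1.0698 2.3837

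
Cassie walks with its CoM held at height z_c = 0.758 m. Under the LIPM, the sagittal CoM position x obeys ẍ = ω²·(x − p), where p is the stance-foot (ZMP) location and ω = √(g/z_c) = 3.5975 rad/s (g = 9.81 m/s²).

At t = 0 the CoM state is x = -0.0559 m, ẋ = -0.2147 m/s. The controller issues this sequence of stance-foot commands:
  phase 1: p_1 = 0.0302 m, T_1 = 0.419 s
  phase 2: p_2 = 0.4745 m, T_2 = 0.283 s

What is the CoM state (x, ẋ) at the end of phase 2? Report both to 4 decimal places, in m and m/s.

phase 1: p=0.0302, T=0.419, ωT=1.507353, cosh=2.368129, sinh=2.146633; start (x,ẋ)=(-0.055900, -0.214700) → end (x,ẋ)=(-0.301808, -1.173346)
phase 2: p=0.4745, T=0.283, ωT=1.018092, cosh=1.564597, sinh=1.203313; start (x,ẋ)=(-0.301808, -1.173346) → end (x,ẋ)=(-1.132576, -5.196386)

x = -1.1326, ẋ = -5.1964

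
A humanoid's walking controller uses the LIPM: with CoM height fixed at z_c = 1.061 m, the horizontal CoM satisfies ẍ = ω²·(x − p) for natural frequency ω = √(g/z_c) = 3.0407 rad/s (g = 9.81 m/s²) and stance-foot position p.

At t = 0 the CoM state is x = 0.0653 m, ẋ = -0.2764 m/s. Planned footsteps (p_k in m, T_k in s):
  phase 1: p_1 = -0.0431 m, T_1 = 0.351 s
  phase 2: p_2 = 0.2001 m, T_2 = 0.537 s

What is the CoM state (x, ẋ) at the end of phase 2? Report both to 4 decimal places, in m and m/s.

phase 1: p=-0.0431, T=0.351, ωT=1.067286, cosh=1.625709, sinh=1.281768; start (x,ẋ)=(0.065300, -0.276400) → end (x,ẋ)=(0.016614, -0.026860)
phase 2: p=0.2001, T=0.537, ωT=1.632856, cosh=2.656921, sinh=2.461550; start (x,ẋ)=(0.016614, -0.026860) → end (x,ẋ)=(-0.309152, -1.444728)

x = -0.3092, ẋ = -1.4447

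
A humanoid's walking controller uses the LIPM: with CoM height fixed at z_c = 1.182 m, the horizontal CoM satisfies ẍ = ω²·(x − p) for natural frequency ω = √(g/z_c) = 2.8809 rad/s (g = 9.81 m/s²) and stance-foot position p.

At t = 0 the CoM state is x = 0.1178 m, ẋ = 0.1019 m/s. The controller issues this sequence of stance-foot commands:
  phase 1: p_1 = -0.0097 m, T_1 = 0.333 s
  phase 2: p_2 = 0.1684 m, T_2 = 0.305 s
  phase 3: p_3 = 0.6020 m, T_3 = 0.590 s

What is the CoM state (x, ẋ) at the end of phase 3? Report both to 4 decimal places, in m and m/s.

phase 1: p=-0.0097, T=0.333, ωT=0.959340, cosh=1.496559, sinh=1.113413; start (x,ẋ)=(0.117800, 0.101900) → end (x,ẋ)=(0.220494, 0.561473)
phase 2: p=0.1684, T=0.305, ωT=0.878675, cosh=1.411520, sinh=0.996187; start (x,ẋ)=(0.220494, 0.561473) → end (x,ẋ)=(0.436083, 0.942034)
phase 3: p=0.6020, T=0.590, ωT=1.699731, cosh=2.827604, sinh=2.644871; start (x,ẋ)=(0.436083, 0.942034) → end (x,ẋ)=(0.997706, 1.399476)

x = 0.9977, ẋ = 1.3995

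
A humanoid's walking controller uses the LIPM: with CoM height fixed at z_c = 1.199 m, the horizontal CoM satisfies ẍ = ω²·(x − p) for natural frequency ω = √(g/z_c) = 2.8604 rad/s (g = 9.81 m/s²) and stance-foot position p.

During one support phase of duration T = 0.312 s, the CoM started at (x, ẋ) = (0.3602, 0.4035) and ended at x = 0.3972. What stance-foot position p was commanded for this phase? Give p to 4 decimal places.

p = 0.6101

ωT = 2.8604·0.312 = 0.892445; cosh(ωT) = 1.425372, sinh(ωT) = 1.015719
x(T) = p + (x₀−p)·cosh(ωT) + (ẋ₀/ω)·sinh(ωT) ⇒ p·(1 − cosh) = x(T) − x₀·cosh − (ẋ₀/ω)·sinh
numerator   = 0.3972 − (0.3602)·1.425372 − (0.4035/2.8604)·1.015719 = -0.259500
denominator = 1 − 1.425372 = -0.425372
p = -0.259500 / -0.425372 = 0.6101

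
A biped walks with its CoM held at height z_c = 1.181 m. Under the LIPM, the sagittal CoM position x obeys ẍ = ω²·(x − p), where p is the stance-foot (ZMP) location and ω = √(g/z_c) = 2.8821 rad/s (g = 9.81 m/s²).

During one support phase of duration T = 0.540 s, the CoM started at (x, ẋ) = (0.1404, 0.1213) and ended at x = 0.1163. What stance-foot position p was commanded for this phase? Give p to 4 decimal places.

p = 0.2213

ωT = 2.8821·0.540 = 1.556334; cosh(ωT) = 2.476158, sinh(ωT) = 2.265250
x(T) = p + (x₀−p)·cosh(ωT) + (ẋ₀/ω)·sinh(ωT) ⇒ p·(1 − cosh) = x(T) − x₀·cosh − (ẋ₀/ω)·sinh
numerator   = 0.1163 − (0.1404)·2.476158 − (0.1213/2.8821)·2.265250 = -0.326691
denominator = 1 − 2.476158 = -1.476158
p = -0.326691 / -1.476158 = 0.2213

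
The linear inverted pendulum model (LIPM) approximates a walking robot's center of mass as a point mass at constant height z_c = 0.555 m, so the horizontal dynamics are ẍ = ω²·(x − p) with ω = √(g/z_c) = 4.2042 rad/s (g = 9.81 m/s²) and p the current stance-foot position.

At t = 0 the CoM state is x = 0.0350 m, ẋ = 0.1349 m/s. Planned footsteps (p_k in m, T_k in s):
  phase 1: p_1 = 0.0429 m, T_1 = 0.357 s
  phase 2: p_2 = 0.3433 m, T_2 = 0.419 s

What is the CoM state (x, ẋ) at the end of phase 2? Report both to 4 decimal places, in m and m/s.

phase 1: p=0.0429, T=0.357, ωT=1.500899, cosh=2.354326, sinh=2.131396; start (x,ẋ)=(0.035000, 0.134900) → end (x,ẋ)=(0.092691, 0.246808)
phase 2: p=0.3433, T=0.419, ωT=1.761560, cosh=2.996644, sinh=2.824867; start (x,ẋ)=(0.092691, 0.246808) → end (x,ẋ)=(-0.241852, -2.236715)

x = -0.2419, ẋ = -2.2367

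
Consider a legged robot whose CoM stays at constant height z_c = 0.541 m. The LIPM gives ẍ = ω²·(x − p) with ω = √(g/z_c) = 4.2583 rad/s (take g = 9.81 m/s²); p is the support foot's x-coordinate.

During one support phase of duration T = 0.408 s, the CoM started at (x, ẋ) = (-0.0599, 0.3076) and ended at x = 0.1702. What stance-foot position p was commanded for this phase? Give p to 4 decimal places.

p = -0.0761

ωT = 4.2583·0.408 = 1.737386; cosh(ωT) = 2.929226, sinh(ωT) = 2.753246
x(T) = p + (x₀−p)·cosh(ωT) + (ẋ₀/ω)·sinh(ωT) ⇒ p·(1 − cosh) = x(T) − x₀·cosh − (ẋ₀/ω)·sinh
numerator   = 0.1702 − (-0.0599)·2.929226 − (0.3076/4.2583)·2.753246 = 0.146779
denominator = 1 − 2.929226 = -1.929226
p = 0.146779 / -1.929226 = -0.0761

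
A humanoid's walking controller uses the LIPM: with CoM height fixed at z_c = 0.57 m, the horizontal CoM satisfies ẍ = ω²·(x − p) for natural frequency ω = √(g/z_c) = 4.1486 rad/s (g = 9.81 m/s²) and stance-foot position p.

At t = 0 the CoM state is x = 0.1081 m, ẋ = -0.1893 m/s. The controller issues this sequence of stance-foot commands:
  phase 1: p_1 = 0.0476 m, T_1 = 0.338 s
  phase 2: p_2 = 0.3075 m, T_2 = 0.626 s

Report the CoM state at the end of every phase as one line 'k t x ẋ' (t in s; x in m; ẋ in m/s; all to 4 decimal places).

phase 1: p=0.0476, T=0.338, ωT=1.402227, cosh=2.155144, sinh=1.909096; start (x,ẋ)=(0.108100, -0.189300) → end (x,ẋ)=(0.090874, 0.071196)
phase 2: p=0.3075, T=0.626, ωT=2.597024, cosh=6.749110, sinh=6.674615; start (x,ẋ)=(0.090874, 0.071196) → end (x,ẋ)=(-1.039984, -5.517919)

1 0.3380 0.0909 0.0712
2 0.9640 -1.0400 -5.5179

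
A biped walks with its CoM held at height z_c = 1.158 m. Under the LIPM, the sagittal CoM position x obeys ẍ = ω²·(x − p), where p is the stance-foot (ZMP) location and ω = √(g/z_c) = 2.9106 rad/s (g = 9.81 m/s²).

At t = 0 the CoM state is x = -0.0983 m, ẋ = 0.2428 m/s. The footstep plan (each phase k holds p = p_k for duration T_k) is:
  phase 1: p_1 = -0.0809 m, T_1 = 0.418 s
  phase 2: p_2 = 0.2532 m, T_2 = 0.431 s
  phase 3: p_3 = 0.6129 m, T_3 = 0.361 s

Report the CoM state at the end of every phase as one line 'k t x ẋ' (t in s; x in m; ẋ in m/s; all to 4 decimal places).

phase 1: p=-0.0809, T=0.418, ωT=1.216631, cosh=1.836011, sinh=1.539784; start (x,ẋ)=(-0.098300, 0.242800) → end (x,ẋ)=(0.015601, 0.367802)
phase 2: p=0.2532, T=0.431, ωT=1.254469, cosh=1.895601, sinh=1.610374; start (x,ẋ)=(0.015601, 0.367802) → end (x,ẋ)=(0.006304, -0.416457)
phase 3: p=0.6129, T=0.361, ωT=1.050727, cosh=1.604706, sinh=1.255022; start (x,ẋ)=(0.006304, -0.416457) → end (x,ẋ)=(-0.540080, -2.884106)

1 0.4180 0.0156 0.3678
2 0.8490 0.0063 -0.4165
3 1.2100 -0.5401 -2.8841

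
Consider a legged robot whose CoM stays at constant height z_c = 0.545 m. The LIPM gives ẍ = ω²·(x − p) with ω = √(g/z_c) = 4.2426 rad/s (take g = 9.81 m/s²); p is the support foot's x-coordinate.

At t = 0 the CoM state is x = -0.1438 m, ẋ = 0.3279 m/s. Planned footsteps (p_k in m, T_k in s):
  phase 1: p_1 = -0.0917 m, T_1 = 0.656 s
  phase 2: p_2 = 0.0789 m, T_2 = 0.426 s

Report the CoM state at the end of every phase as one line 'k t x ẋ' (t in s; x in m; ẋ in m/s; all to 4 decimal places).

1 0.6560 0.1079 0.8809
2 1.0820 0.7854 3.1219

phase 1: p=-0.0917, T=0.656, ωT=2.783146, cosh=8.115824, sinh=8.053981; start (x,ẋ)=(-0.143800, 0.327900) → end (x,ẋ)=(0.107938, 0.880931)
phase 2: p=0.0789, T=0.426, ωT=1.807348, cosh=3.129175, sinh=2.965086; start (x,ẋ)=(0.107938, 0.880931) → end (x,ẋ)=(0.785433, 3.121873)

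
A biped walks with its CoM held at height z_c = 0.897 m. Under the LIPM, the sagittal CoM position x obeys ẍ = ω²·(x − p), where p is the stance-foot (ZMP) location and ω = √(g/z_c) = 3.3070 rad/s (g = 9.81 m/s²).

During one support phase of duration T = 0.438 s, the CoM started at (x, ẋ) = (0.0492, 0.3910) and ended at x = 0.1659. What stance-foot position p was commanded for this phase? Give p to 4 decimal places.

p = 0.1464

ωT = 3.3070·0.438 = 1.448466; cosh(ωT) = 2.245755, sinh(ωT) = 2.010825
x(T) = p + (x₀−p)·cosh(ωT) + (ẋ₀/ω)·sinh(ωT) ⇒ p·(1 − cosh) = x(T) − x₀·cosh − (ẋ₀/ω)·sinh
numerator   = 0.1659 − (0.0492)·2.245755 − (0.3910/3.3070)·2.010825 = -0.182339
denominator = 1 − 2.245755 = -1.245755
p = -0.182339 / -1.245755 = 0.1464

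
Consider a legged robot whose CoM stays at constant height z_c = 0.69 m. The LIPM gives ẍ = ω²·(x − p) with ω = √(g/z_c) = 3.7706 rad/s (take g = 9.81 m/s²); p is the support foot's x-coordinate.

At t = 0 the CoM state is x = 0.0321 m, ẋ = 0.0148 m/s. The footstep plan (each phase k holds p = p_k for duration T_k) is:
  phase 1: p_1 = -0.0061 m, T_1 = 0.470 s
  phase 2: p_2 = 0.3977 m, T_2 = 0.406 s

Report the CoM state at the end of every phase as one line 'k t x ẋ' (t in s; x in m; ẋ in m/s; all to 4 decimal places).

phase 1: p=-0.0061, T=0.470, ωT=1.772182, cosh=3.026820, sinh=2.856858; start (x,ẋ)=(0.032100, 0.014800) → end (x,ẋ)=(0.120738, 0.456290)
phase 2: p=0.3977, T=0.406, ωT=1.530864, cosh=2.419258, sinh=2.202909; start (x,ẋ)=(0.120738, 0.456290) → end (x,ẋ)=(-0.005763, -1.196644)

1 0.4700 0.1207 0.4563
2 0.8760 -0.0058 -1.1966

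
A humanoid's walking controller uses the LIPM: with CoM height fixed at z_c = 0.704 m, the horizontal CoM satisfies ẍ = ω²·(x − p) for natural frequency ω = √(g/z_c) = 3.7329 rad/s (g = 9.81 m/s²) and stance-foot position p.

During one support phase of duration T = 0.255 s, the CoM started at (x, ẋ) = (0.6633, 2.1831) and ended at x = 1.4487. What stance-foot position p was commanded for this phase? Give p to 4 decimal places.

ωT = 3.7329·0.255 = 0.951889; cosh(ωT) = 1.488305, sinh(ωT) = 1.102295
x(T) = p + (x₀−p)·cosh(ωT) + (ẋ₀/ω)·sinh(ωT) ⇒ p·(1 − cosh) = x(T) − x₀·cosh − (ẋ₀/ω)·sinh
numerator   = 1.4487 − (0.6633)·1.488305 − (2.1831/3.7329)·1.102295 = -0.183144
denominator = 1 − 1.488305 = -0.488305
p = -0.183144 / -0.488305 = 0.3751

p = 0.3751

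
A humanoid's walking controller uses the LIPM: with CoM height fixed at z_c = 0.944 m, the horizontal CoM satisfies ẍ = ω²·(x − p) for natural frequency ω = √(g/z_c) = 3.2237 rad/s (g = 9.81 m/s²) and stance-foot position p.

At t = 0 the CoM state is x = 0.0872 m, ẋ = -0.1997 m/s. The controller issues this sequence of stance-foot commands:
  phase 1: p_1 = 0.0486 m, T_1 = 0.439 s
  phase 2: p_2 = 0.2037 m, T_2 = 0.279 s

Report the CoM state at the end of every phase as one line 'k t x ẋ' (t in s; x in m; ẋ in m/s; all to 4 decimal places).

phase 1: p=0.0486, T=0.439, ωT=1.415204, cosh=2.180102, sinh=1.937226; start (x,ẋ)=(0.087200, -0.199700) → end (x,ẋ)=(0.012746, -0.194308)
phase 2: p=0.2037, T=0.279, ωT=0.899412, cosh=1.432483, sinh=1.025675; start (x,ẋ)=(0.012746, -0.194308) → end (x,ẋ)=(-0.131661, -0.909727)

1 0.4390 0.0127 -0.1943
2 0.7180 -0.1317 -0.9097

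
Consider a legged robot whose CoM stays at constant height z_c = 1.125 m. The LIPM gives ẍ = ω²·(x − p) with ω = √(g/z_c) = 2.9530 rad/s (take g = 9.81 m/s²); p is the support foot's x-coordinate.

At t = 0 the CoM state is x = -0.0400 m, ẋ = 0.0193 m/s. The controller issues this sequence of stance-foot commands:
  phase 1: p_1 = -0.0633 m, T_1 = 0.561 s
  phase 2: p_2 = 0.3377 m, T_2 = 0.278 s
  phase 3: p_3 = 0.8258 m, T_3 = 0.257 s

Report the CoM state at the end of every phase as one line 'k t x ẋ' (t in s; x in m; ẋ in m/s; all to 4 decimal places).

1 0.5610 0.0165 0.2262
2 0.8390 -0.0278 -0.5624
3 1.0960 -0.4444 -2.8342

phase 1: p=-0.0633, T=0.561, ωT=1.656633, cosh=2.716206, sinh=2.525426; start (x,ẋ)=(-0.040000, 0.019300) → end (x,ẋ)=(0.016493, 0.226184)
phase 2: p=0.3377, T=0.278, ωT=0.820934, cosh=1.356321, sinh=0.916300; start (x,ẋ)=(0.016493, 0.226184) → end (x,ẋ)=(-0.027776, -0.562354)
phase 3: p=0.8258, T=0.257, ωT=0.758921, cosh=1.302071, sinh=0.833899; start (x,ẋ)=(-0.027776, -0.562354) → end (x,ẋ)=(-0.444420, -2.834160)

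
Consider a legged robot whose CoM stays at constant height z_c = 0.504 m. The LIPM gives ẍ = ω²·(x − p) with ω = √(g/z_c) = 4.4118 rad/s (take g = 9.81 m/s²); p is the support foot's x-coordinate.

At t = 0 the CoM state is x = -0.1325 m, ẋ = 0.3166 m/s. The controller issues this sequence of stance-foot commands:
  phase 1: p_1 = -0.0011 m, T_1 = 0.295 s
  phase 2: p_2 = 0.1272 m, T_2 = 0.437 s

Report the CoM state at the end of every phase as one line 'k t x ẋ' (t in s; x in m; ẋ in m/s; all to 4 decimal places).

1 0.2950 -0.1383 -0.3615
2 0.7320 -1.0806 -5.2108

phase 1: p=-0.0011, T=0.295, ωT=1.301481, cosh=1.973432, sinh=1.701303; start (x,ẋ)=(-0.132500, 0.316600) → end (x,ẋ)=(-0.138320, -0.361475)
phase 2: p=0.1272, T=0.437, ωT=1.927957, cosh=3.510446, sinh=3.365001; start (x,ẋ)=(-0.138320, -0.361475) → end (x,ẋ)=(-1.080600, -5.210769)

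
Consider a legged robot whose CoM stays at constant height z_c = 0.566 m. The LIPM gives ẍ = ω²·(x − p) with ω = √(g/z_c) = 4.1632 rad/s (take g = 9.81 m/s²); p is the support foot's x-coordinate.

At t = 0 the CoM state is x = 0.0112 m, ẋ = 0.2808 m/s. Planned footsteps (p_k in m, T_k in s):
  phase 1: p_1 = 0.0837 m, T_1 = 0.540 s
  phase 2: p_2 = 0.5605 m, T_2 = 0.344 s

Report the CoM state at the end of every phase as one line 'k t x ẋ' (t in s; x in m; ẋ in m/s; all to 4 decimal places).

phase 1: p=0.0837, T=0.540, ωT=2.248128, cosh=4.787794, sinh=4.682197; start (x,ẋ)=(0.011200, 0.280800) → end (x,ẋ)=(0.052390, -0.068824)
phase 2: p=0.5605, T=0.344, ωT=1.432141, cosh=2.213226, sinh=1.974429; start (x,ẋ)=(0.052390, -0.068824) → end (x,ẋ)=(-0.596702, -4.328956)

1 0.5400 0.0524 -0.0688
2 0.8840 -0.5967 -4.3290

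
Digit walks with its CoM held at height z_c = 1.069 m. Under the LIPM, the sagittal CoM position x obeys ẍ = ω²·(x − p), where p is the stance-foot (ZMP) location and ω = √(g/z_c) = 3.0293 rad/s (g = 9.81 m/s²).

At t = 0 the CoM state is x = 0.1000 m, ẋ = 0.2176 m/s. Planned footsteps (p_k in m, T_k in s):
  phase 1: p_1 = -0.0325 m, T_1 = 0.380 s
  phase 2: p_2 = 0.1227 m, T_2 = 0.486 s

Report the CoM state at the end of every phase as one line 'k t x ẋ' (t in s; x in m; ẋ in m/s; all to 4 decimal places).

phase 1: p=-0.0325, T=0.380, ωT=1.151134, cosh=1.739027, sinh=1.422749; start (x,ẋ)=(0.100000, 0.217600) → end (x,ẋ)=(0.300120, 0.949479)
phase 2: p=0.1227, T=0.486, ωT=1.472240, cosh=2.294199, sinh=2.064788; start (x,ẋ)=(0.300120, 0.949479) → end (x,ẋ)=(1.176906, 3.288029)

1 0.3800 0.3001 0.9495
2 0.8660 1.1769 3.2880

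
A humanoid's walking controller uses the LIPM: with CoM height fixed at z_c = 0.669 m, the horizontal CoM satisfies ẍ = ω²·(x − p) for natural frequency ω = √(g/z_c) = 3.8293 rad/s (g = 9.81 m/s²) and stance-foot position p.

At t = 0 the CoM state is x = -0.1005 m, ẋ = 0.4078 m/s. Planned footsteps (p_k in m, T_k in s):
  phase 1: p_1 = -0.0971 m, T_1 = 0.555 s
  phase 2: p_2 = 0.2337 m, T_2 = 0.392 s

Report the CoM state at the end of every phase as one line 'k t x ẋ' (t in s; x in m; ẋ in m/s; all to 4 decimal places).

1 0.5550 0.3281 1.6783
2 0.9470 1.3902 4.7221

phase 1: p=-0.0971, T=0.555, ωT=2.125262, cosh=4.247245, sinh=4.127843; start (x,ẋ)=(-0.100500, 0.407800) → end (x,ẋ)=(0.328053, 1.678283)
phase 2: p=0.2337, T=0.392, ωT=1.501086, cosh=2.354723, sinh=2.131834; start (x,ẋ)=(0.328053, 1.678283) → end (x,ẋ)=(1.390202, 4.722133)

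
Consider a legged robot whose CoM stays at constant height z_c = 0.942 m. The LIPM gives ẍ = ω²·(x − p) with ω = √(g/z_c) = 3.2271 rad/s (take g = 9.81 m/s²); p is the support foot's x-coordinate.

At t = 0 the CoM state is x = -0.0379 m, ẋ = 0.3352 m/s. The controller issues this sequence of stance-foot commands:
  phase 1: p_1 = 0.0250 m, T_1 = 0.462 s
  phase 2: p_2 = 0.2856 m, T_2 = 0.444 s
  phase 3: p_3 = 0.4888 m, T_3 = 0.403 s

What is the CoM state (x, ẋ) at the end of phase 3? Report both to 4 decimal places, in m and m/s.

phase 1: p=0.0250, T=0.462, ωT=1.490920, cosh=2.333173, sinh=2.108008; start (x,ẋ)=(-0.037900, 0.335200) → end (x,ẋ)=(0.097203, 0.354187)
phase 2: p=0.2856, T=0.444, ωT=1.432832, cosh=2.214592, sinh=1.975960; start (x,ẋ)=(0.097203, 0.354187) → end (x,ẋ)=(0.085246, -0.416958)
phase 3: p=0.4888, T=0.403, ωT=1.300521, cosh=1.971800, sinh=1.699410; start (x,ẋ)=(0.085246, -0.416958) → end (x,ẋ)=(-0.526500, -3.035313)

x = -0.5265, ẋ = -3.0353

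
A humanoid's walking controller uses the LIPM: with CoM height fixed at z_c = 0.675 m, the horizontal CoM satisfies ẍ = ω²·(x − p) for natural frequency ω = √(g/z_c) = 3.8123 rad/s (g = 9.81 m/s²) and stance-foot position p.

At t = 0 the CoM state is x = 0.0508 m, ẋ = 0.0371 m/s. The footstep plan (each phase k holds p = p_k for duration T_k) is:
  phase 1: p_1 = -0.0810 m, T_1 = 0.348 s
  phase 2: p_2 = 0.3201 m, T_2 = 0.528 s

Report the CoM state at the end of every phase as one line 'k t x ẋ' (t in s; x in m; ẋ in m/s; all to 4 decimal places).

phase 1: p=-0.0810, T=0.348, ωT=1.326680, cosh=2.016935, sinh=1.751578; start (x,ẋ)=(0.050800, 0.037100) → end (x,ẋ)=(0.201878, 0.954928)
phase 2: p=0.3201, T=0.528, ωT=2.012894, cosh=3.809276, sinh=3.675675; start (x,ẋ)=(0.201878, 0.954928) → end (x,ẋ)=(0.790464, 1.980963)

1 0.3480 0.2019 0.9549
2 0.8760 0.7905 1.9810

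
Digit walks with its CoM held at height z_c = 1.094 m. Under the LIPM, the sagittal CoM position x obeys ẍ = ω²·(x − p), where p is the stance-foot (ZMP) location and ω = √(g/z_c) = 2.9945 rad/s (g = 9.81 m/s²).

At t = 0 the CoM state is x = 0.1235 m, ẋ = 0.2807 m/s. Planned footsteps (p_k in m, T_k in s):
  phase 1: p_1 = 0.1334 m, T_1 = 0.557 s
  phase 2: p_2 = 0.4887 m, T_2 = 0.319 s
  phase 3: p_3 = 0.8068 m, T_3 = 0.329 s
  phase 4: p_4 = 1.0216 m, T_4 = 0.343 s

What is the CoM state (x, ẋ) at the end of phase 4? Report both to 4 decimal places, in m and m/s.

phase 1: p=0.1334, T=0.557, ωT=1.667937, cosh=2.744927, sinh=2.556291; start (x,ẋ)=(0.123500, 0.280700) → end (x,ẋ)=(0.345848, 0.694718)
phase 2: p=0.4887, T=0.319, ωT=0.955245, cosh=1.492013, sinh=1.107295; start (x,ẋ)=(0.345848, 0.694718) → end (x,ẋ)=(0.532454, 0.562861)
phase 3: p=0.8068, T=0.329, ωT=0.985190, cosh=1.525845, sinh=1.152477; start (x,ẋ)=(0.532454, 0.562861) → end (x,ẋ)=(0.604815, -0.087956)
phase 4: p=1.0216, T=0.343, ωT=1.027114, cosh=1.575516, sinh=1.217477; start (x,ẋ)=(0.604815, -0.087956) → end (x,ẋ)=(0.329189, -1.658062)

x = 0.3292, ẋ = -1.6581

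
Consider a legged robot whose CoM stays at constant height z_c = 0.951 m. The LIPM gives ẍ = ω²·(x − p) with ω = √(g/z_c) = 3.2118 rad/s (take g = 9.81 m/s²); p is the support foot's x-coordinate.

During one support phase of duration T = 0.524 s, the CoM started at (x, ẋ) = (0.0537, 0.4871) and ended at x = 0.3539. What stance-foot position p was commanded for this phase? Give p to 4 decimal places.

p = 0.1063

ωT = 3.2118·0.524 = 1.682983; cosh(ωT) = 2.783703, sinh(ωT) = 2.597884
x(T) = p + (x₀−p)·cosh(ωT) + (ẋ₀/ω)·sinh(ωT) ⇒ p·(1 − cosh) = x(T) − x₀·cosh − (ẋ₀/ω)·sinh
numerator   = 0.3539 − (0.0537)·2.783703 − (0.4871/3.2118)·2.597884 = -0.189579
denominator = 1 − 2.783703 = -1.783703
p = -0.189579 / -1.783703 = 0.1063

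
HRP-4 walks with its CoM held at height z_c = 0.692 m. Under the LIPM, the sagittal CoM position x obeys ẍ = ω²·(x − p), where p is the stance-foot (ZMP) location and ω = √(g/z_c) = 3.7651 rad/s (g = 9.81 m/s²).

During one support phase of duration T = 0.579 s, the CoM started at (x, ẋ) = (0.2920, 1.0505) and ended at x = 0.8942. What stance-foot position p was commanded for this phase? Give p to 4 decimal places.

ωT = 3.7651·0.579 = 2.179993; cosh(ωT) = 4.479643, sinh(ωT) = 4.366601
x(T) = p + (x₀−p)·cosh(ωT) + (ẋ₀/ω)·sinh(ωT) ⇒ p·(1 − cosh) = x(T) − x₀·cosh − (ẋ₀/ω)·sinh
numerator   = 0.8942 − (0.2920)·4.479643 − (1.0505/3.7651)·4.366601 = -1.632180
denominator = 1 − 4.479643 = -3.479643
p = -1.632180 / -3.479643 = 0.4691

p = 0.4691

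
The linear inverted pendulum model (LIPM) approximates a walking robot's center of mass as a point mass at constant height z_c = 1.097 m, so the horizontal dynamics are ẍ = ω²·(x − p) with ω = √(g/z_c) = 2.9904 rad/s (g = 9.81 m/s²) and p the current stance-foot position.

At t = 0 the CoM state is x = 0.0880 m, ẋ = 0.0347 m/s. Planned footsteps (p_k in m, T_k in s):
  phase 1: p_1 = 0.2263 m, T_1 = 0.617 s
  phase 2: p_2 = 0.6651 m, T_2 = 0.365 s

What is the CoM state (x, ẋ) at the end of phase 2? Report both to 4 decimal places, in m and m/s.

x = -1.2602, ẋ = -5.2933

phase 1: p=0.2263, T=0.617, ωT=1.845077, cosh=3.243299, sinh=3.085286; start (x,ẋ)=(0.088000, 0.034700) → end (x,ẋ)=(-0.186447, -1.163447)
phase 2: p=0.6651, T=0.365, ωT=1.091496, cosh=1.657220, sinh=1.321507; start (x,ẋ)=(-0.186447, -1.163447) → end (x,ẋ)=(-1.260248, -5.293260)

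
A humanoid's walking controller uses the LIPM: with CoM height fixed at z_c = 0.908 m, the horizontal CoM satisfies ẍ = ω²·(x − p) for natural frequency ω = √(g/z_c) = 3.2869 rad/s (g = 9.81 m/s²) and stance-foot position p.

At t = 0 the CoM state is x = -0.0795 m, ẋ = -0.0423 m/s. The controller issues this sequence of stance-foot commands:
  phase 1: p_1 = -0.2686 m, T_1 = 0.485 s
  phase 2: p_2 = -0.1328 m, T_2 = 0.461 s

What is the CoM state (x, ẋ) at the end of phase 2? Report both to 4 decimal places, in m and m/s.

phase 1: p=-0.2686, T=0.485, ωT=1.594147, cosh=2.563603, sinh=2.360521; start (x,ẋ)=(-0.079500, -0.042300) → end (x,ẋ)=(0.185799, 1.358748)
phase 2: p=-0.1328, T=0.461, ωT=1.515261, cosh=2.385180, sinh=2.165429; start (x,ẋ)=(0.185799, 1.358748) → end (x,ẋ)=(1.522267, 5.508503)

x = 1.5223, ẋ = 5.5085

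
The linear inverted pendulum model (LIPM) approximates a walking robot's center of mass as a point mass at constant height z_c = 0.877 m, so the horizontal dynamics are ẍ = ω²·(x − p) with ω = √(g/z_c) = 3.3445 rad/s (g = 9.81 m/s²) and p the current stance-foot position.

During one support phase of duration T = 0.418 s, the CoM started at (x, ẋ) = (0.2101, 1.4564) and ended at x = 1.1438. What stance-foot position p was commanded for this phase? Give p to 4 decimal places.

ωT = 3.3445·0.418 = 1.398001; cosh(ωT) = 2.147096, sinh(ωT) = 1.900006
x(T) = p + (x₀−p)·cosh(ωT) + (ẋ₀/ω)·sinh(ωT) ⇒ p·(1 − cosh) = x(T) − x₀·cosh − (ẋ₀/ω)·sinh
numerator   = 1.1438 − (0.2101)·2.147096 − (1.4564/3.3445)·1.900006 = -0.134684
denominator = 1 − 2.147096 = -1.147096
p = -0.134684 / -1.147096 = 0.1174

p = 0.1174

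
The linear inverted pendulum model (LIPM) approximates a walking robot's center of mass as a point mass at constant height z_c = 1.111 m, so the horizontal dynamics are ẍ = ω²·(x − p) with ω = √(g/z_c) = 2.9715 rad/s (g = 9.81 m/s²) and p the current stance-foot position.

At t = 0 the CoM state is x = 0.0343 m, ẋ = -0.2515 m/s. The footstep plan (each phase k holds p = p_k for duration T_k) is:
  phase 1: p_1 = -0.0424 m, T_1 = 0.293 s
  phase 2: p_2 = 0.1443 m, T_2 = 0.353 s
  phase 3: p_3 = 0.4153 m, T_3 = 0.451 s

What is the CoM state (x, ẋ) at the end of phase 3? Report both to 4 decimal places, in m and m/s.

x = -1.2644, ẋ = -4.7479

phase 1: p=-0.0424, T=0.293, ωT=0.870649, cosh=1.403571, sinh=0.984891; start (x,ẋ)=(0.034300, -0.251500) → end (x,ẋ)=(-0.018105, -0.128527)
phase 2: p=0.1443, T=0.353, ωT=1.048939, cosh=1.602466, sinh=1.252157; start (x,ẋ)=(-0.018105, -0.128527) → end (x,ẋ)=(-0.170108, -0.810234)
phase 3: p=0.4153, T=0.451, ωT=1.340146, cosh=2.040705, sinh=1.778898; start (x,ẋ)=(-0.170108, -0.810234) → end (x,ẋ)=(-1.264394, -4.747912)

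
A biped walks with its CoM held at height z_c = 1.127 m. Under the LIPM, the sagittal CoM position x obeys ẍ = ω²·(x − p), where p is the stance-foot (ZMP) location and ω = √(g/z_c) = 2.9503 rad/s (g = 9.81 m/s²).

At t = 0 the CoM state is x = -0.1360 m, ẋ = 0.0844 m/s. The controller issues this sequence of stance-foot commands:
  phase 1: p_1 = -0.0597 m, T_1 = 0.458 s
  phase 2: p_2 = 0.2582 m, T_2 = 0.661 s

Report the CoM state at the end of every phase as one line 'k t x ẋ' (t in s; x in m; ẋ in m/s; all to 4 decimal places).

phase 1: p=-0.0597, T=0.458, ωT=1.351237, cosh=2.060561, sinh=1.801641; start (x,ẋ)=(-0.136000, 0.084400) → end (x,ẋ)=(-0.165381, -0.231652)
phase 2: p=0.2582, T=0.661, ωT=1.950148, cosh=3.585991, sinh=3.443739; start (x,ẋ)=(-0.165381, -0.231652) → end (x,ẋ)=(-1.531153, -5.134310)

1 0.4580 -0.1654 -0.2317
2 1.1190 -1.5312 -5.1343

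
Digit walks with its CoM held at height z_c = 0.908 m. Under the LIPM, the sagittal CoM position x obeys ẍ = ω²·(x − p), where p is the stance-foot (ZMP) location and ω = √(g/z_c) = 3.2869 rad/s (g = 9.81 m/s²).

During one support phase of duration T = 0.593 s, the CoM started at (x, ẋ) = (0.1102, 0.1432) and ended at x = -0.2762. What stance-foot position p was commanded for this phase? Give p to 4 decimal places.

ωT = 3.2869·0.593 = 1.949132; cosh(ωT) = 3.582492, sinh(ωT) = 3.440095
x(T) = p + (x₀−p)·cosh(ωT) + (ẋ₀/ω)·sinh(ωT) ⇒ p·(1 − cosh) = x(T) − x₀·cosh − (ẋ₀/ω)·sinh
numerator   = -0.2762 − (0.1102)·3.582492 − (0.1432/3.2869)·3.440095 = -0.820865
denominator = 1 − 3.582492 = -2.582492
p = -0.820865 / -2.582492 = 0.3179

p = 0.3179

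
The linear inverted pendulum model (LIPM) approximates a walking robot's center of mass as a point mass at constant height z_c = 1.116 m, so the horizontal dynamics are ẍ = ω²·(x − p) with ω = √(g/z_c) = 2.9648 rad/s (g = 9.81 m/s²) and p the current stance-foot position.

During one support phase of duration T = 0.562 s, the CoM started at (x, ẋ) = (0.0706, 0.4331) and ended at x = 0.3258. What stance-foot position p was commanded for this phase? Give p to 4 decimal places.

ωT = 2.9648·0.562 = 1.666218; cosh(ωT) = 2.740537, sinh(ωT) = 2.551576
x(T) = p + (x₀−p)·cosh(ωT) + (ẋ₀/ω)·sinh(ωT) ⇒ p·(1 − cosh) = x(T) − x₀·cosh − (ẋ₀/ω)·sinh
numerator   = 0.3258 − (0.0706)·2.740537 − (0.4331/2.9648)·2.551576 = -0.240418
denominator = 1 − 2.740537 = -1.740537
p = -0.240418 / -1.740537 = 0.1381

p = 0.1381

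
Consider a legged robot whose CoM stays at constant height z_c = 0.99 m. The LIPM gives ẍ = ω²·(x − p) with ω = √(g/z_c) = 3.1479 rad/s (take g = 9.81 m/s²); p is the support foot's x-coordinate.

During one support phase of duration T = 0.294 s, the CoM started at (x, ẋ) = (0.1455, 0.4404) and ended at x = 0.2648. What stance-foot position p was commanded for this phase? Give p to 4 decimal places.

p = 0.2096

ωT = 3.1479·0.294 = 0.925483; cosh(ωT) = 1.459713, sinh(ωT) = 1.063373
x(T) = p + (x₀−p)·cosh(ωT) + (ẋ₀/ω)·sinh(ωT) ⇒ p·(1 − cosh) = x(T) − x₀·cosh − (ẋ₀/ω)·sinh
numerator   = 0.2648 − (0.1455)·1.459713 − (0.4404/3.1479)·1.063373 = -0.096357
denominator = 1 − 1.459713 = -0.459713
p = -0.096357 / -0.459713 = 0.2096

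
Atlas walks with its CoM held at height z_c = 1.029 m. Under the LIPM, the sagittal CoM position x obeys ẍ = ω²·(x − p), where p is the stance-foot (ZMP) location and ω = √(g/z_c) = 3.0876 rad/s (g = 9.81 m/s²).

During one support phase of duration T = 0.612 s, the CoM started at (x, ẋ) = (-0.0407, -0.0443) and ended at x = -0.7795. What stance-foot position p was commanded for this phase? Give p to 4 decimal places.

p = 0.2497

ωT = 3.0876·0.612 = 1.889611; cosh(ωT) = 3.383963, sinh(ωT) = 3.232833
x(T) = p + (x₀−p)·cosh(ωT) + (ẋ₀/ω)·sinh(ωT) ⇒ p·(1 − cosh) = x(T) − x₀·cosh − (ẋ₀/ω)·sinh
numerator   = -0.7795 − (-0.0407)·3.383963 − (-0.0443/3.0876)·3.232833 = -0.595389
denominator = 1 − 3.383963 = -2.383963
p = -0.595389 / -2.383963 = 0.2497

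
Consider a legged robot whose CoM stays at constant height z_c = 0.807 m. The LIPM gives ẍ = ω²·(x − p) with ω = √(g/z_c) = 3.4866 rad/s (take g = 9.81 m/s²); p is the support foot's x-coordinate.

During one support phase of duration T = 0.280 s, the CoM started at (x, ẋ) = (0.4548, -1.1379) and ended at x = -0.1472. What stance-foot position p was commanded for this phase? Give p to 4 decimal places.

p = 0.9015

ωT = 3.4866·0.280 = 0.976248; cosh(ωT) = 1.515600, sinh(ωT) = 1.138878
x(T) = p + (x₀−p)·cosh(ωT) + (ẋ₀/ω)·sinh(ωT) ⇒ p·(1 − cosh) = x(T) − x₀·cosh − (ẋ₀/ω)·sinh
numerator   = -0.1472 − (0.4548)·1.515600 − (-1.1379/3.4866)·1.138878 = -0.464806
denominator = 1 − 1.515600 = -0.515600
p = -0.464806 / -0.515600 = 0.9015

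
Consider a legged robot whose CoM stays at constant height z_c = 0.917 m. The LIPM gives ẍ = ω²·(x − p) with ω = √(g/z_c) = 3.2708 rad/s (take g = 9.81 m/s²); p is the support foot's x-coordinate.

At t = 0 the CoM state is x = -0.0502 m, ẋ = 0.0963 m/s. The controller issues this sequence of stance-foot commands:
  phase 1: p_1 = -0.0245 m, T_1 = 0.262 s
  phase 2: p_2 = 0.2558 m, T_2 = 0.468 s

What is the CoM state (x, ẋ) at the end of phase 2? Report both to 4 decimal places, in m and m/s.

phase 1: p=-0.0245, T=0.262, ωT=0.856950, cosh=1.390209, sinh=0.965754; start (x,ẋ)=(-0.050200, 0.096300) → end (x,ẋ)=(-0.031794, 0.052696)
phase 2: p=0.2558, T=0.468, ωT=1.530734, cosh=2.418973, sinh=2.202596; start (x,ẋ)=(-0.031794, 0.052696) → end (x,ẋ)=(-0.404397, -1.944431)

x = -0.4044, ẋ = -1.9444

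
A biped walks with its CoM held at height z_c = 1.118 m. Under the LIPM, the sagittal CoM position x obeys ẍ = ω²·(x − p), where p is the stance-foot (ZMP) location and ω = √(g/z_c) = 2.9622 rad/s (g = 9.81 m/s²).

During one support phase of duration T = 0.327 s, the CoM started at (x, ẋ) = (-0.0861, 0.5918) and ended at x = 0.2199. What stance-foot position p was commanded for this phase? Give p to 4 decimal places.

ωT = 2.9622·0.327 = 0.968639; cosh(ωT) = 1.506978, sinh(ωT) = 1.127379
x(T) = p + (x₀−p)·cosh(ωT) + (ẋ₀/ω)·sinh(ωT) ⇒ p·(1 − cosh) = x(T) − x₀·cosh − (ẋ₀/ω)·sinh
numerator   = 0.2199 − (-0.0861)·1.506978 − (0.5918/2.9622)·1.127379 = 0.124419
denominator = 1 − 1.506978 = -0.506978
p = 0.124419 / -0.506978 = -0.2454

p = -0.2454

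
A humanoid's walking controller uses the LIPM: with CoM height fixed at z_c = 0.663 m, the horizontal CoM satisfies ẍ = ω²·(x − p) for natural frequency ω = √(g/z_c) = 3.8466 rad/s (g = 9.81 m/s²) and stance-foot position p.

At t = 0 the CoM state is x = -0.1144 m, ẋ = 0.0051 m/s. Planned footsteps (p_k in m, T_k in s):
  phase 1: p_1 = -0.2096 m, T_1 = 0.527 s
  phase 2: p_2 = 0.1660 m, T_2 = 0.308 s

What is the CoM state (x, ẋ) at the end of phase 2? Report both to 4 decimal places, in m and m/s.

x = 0.6946, ẋ = 2.4605

phase 1: p=-0.2096, T=0.527, ωT=2.027158, cosh=3.862094, sinh=3.730385; start (x,ẋ)=(-0.114400, 0.005100) → end (x,ẋ)=(0.163017, 1.385750)
phase 2: p=0.1660, T=0.308, ωT=1.184753, cosh=1.787850, sinh=1.482028; start (x,ẋ)=(0.163017, 1.385750) → end (x,ẋ)=(0.694573, 2.460509)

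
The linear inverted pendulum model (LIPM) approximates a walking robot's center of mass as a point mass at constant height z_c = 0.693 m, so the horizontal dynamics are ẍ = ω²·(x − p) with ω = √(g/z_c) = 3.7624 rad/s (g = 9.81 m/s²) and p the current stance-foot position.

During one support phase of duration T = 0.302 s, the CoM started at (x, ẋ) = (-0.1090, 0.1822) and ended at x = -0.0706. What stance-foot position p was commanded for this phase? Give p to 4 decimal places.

ωT = 3.7624·0.302 = 1.136245; cosh(ωT) = 1.718036, sinh(ωT) = 1.397013
x(T) = p + (x₀−p)·cosh(ωT) + (ẋ₀/ω)·sinh(ωT) ⇒ p·(1 − cosh) = x(T) − x₀·cosh − (ẋ₀/ω)·sinh
numerator   = -0.0706 − (-0.1090)·1.718036 − (0.1822/3.7624)·1.397013 = 0.049013
denominator = 1 − 1.718036 = -0.718036
p = 0.049013 / -0.718036 = -0.0683

p = -0.0683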